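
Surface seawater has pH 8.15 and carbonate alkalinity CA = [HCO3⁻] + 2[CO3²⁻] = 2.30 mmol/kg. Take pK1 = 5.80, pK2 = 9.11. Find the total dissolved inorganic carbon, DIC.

CA = [HCO3⁻] + 2[CO3²⁻] = (α₁ + 2α₂)·DIC
At pH 8.15: [H⁺]/K1 = 10^-2.35 = 0.0044668, K2/[H⁺] = 10^-0.96 = 0.10965
α₁ = 1/(1 + 0.0044668 + 0.10965) = 1/1.1141 = 0.8976; α₂ = α₁·K2/[H⁺] = 0.09842
α₁ + 2α₂ = 1.0944
DIC = CA / (α₁ + 2α₂) = 2.30 / 1.0944 = 2.10 mmol/kg

DIC = 2.10 mmol/kg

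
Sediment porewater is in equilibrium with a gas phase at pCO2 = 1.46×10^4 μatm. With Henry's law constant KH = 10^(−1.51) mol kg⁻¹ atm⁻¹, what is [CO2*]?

KH = 10^(−1.51) = 3.090×10^-2 mol kg⁻¹ atm⁻¹
[CO2*] = KH · pCO2 = 3.090×10^-2 × 1.46×10^4×10^-6 atm = 4.51×10^-4 mol/kg

[CO2*] = 451 μmol/kg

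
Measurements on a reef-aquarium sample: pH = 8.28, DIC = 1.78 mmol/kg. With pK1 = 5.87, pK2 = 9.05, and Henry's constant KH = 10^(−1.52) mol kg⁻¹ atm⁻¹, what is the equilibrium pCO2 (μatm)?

pCO2 = 195 μatm

α₀ = 1 / (1 + K1/[H⁺] + K1K2/[H⁺]²) = 1 / (1 + 10^+2.41 + 10^+1.64)
   = 1 / (1 + 257.04 + 43.652) = 1/301.69 = 0.003315
[CO2*] = α₀ × DIC = 0.003315 × 1.78 = 0.005900 mmol/kg = 5.900 μmol/kg
pCO2 = [CO2*]/KH = 5.900×10^-6 / 3.020×10^-2 = 195 μatm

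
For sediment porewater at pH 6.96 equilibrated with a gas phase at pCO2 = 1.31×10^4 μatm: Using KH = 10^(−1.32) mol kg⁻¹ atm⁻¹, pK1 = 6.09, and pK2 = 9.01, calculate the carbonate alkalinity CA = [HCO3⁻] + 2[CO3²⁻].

CA = 4.73 mmol/kg

[CO2*] = KH · pCO2 = 10^(−1.32) × 1.31×10^4×10^-6 = 6.270×10^-4 mol/kg
α₀ = 1/(1 + K1/[H⁺] + K1K2/[H⁺]²) = 1/(1 + 10^+0.87 + 10^-1.18) = 0.1179
DIC = [CO2*]/α₀ = 6.270×10^-4 / 0.1179 = 5.316 mmol/kg
CA = (α₁ + 2α₂)·DIC = (0.8743 + 2×0.007792) × 5.316 = 4.73 mmol/kg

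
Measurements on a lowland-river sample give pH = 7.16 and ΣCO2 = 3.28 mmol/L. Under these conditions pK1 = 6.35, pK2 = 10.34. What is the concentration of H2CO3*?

α₀ = 1 / (1 + K1/[H⁺] + K1K2/[H⁺]²) = 1 / (1 + 10^+0.81 + 10^-2.37)
   = 1 / (1 + 6.4565 + 0.0042658) = 1/7.4608 = 0.1340
[CO2*] = α₀ × DIC = 0.1340 × 3.28 = 0.440 mmol/L

[CO2*] = 0.440 mmol/L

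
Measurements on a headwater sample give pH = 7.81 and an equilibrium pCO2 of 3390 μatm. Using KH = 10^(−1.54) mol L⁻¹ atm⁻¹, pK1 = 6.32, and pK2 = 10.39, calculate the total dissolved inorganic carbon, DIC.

DIC = 3.13 mmol/L

[CO2*] = KH · pCO2 = 10^(−1.54) × 3390×10^-6 = 9.777×10^-5 mol/L
α₀ = 1/(1 + K1/[H⁺] + K1K2/[H⁺]²) = 1/(1 + 10^+1.49 + 10^-1.09) = 0.03127
DIC = [CO2*]/α₀ = 9.777×10^-5 / 0.03127 = 3.13 mmol/L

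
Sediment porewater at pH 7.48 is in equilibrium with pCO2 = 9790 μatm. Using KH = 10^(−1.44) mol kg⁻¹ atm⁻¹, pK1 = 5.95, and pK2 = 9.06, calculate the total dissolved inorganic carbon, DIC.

DIC = 12.7 mmol/kg

[CO2*] = KH · pCO2 = 10^(−1.44) × 9790×10^-6 = 3.555×10^-4 mol/kg
α₀ = 1/(1 + K1/[H⁺] + K1K2/[H⁺]²) = 1/(1 + 10^+1.53 + 10^-0.05) = 0.02795
DIC = [CO2*]/α₀ = 3.555×10^-4 / 0.02795 = 12.7 mmol/kg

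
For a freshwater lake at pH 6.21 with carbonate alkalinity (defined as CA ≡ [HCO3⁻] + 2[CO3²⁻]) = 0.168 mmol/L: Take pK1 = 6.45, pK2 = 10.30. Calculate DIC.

CA = [HCO3⁻] + 2[CO3²⁻] = (α₁ + 2α₂)·DIC
At pH 6.21: [H⁺]/K1 = 10^0.24 = 1.7378, K2/[H⁺] = 10^-4.09 = 8.1283×10^-5
α₁ = 1/(1 + 1.7378 + 8.1283×10^-5) = 1/2.7379 = 0.3652; α₂ = α₁·K2/[H⁺] = 2.969×10^-5
α₁ + 2α₂ = 0.3653
DIC = CA / (α₁ + 2α₂) = 0.168 / 0.3653 = 0.460 mmol/L

DIC = 0.460 mmol/L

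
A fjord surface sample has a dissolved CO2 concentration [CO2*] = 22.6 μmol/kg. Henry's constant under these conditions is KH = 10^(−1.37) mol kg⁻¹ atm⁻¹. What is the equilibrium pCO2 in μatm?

pCO2 = 530 μatm

KH = 10^(−1.37) = 4.266×10^-2 mol kg⁻¹ atm⁻¹
pCO2 = [CO2*]/KH = 22.6×10^-6 / 4.266×10^-2 = 5.30×10^-4 atm = 530 μatm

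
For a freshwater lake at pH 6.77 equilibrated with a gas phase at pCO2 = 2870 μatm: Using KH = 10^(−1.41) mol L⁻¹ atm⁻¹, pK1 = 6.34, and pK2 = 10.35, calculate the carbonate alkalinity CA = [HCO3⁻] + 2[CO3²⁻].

CA = 0.301 mmol/L

[CO2*] = KH · pCO2 = 10^(−1.41) × 2870×10^-6 = 1.117×10^-4 mol/L
α₀ = 1/(1 + K1/[H⁺] + K1K2/[H⁺]²) = 1/(1 + 10^+0.43 + 10^-3.15) = 0.2708
DIC = [CO2*]/α₀ = 1.117×10^-4 / 0.2708 = 0.4123 mmol/L
CA = (α₁ + 2α₂)·DIC = (0.7290 + 2×0.0001917) × 0.4123 = 0.301 mmol/L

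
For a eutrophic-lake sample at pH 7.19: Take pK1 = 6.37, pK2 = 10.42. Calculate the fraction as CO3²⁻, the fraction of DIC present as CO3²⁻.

α₂ = 0.000511

α₂ = 1 / (1 + [H⁺]/K2 + [H⁺]²/(K1K2)) = 1 / (1 + 10^+3.23 + 10^+2.41)
   = 1 / (1 + 1698.2 + 257.04) = 1/1956.3 = 0.0005112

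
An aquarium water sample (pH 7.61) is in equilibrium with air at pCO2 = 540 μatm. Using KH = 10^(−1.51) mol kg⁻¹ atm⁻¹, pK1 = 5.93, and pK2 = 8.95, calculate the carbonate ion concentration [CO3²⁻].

[CO2*] = KH · pCO2 = 10^(−1.51) × 540×10^-6 = 1.669×10^-5 mol/kg
α₀ = 1/(1 + K1/[H⁺] + K1K2/[H⁺]²) = 1/(1 + 10^+1.68 + 10^+0.34) = 0.01959
DIC = [CO2*]/α₀ = 1.669×10^-5 / 0.01959 = 0.8519 mmol/kg
[CO3²⁻] = α₂·DIC; α₂ = 0.04285, so [CO3²⁻] = 0.04285 × 0.8519 = 0.0365 mmol/kg

[CO3²⁻] = 0.0365 mmol/kg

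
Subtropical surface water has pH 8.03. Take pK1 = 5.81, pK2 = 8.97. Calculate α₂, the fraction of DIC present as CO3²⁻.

α₂ = 1 / (1 + [H⁺]/K2 + [H⁺]²/(K1K2)) = 1 / (1 + 10^+0.94 + 10^-1.28)
   = 1 / (1 + 8.7096 + 0.052481) = 1/9.7621 = 0.1024

α₂ = 0.102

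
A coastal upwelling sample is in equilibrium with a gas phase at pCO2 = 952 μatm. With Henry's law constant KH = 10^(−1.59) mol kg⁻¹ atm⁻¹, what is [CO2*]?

[CO2*] = 24.5 μmol/kg

KH = 10^(−1.59) = 2.570×10^-2 mol kg⁻¹ atm⁻¹
[CO2*] = KH · pCO2 = 2.570×10^-2 × 952×10^-6 atm = 2.45×10^-5 mol/kg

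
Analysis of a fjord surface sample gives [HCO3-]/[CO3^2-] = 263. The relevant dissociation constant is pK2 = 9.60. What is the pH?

pH = 7.18

From K2 = [H⁺][CO3^2-]/[HCO3-]:  pH = pK2 − log₁₀([HCO3-]/[CO3^2-])
log₁₀(263) = +2.420
pH = 9.60 − (+2.420) = 7.18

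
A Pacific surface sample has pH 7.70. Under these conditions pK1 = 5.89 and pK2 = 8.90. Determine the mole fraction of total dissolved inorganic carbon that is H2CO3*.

α₀ = 0.0144

α₀ = 1 / (1 + K1/[H⁺] + K1K2/[H⁺]²) = 1 / (1 + 10^+1.81 + 10^+0.61)
   = 1 / (1 + 64.565 + 4.0738) = 1/69.639 = 0.01436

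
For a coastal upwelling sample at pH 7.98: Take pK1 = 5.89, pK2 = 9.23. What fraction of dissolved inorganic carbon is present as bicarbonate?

α₁ = 0.940

α₁ = 1 / (1 + [H⁺]/K1 + K2/[H⁺]) = 1 / (1 + 10^-2.09 + 10^-1.25)
   = 1 / (1 + 0.0081283 + 0.056234) = 1/1.0644 = 0.9395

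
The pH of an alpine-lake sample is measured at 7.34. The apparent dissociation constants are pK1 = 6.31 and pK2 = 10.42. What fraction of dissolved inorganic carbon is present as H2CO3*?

α₀ = 1 / (1 + K1/[H⁺] + K1K2/[H⁺]²) = 1 / (1 + 10^+1.03 + 10^-2.05)
   = 1 / (1 + 10.715 + 0.0089125) = 1/11.724 = 0.08529

α₀ = 0.0853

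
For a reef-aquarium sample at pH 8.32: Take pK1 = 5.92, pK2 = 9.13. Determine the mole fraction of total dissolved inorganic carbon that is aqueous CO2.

α₀ = 0.00344

α₀ = 1 / (1 + K1/[H⁺] + K1K2/[H⁺]²) = 1 / (1 + 10^+2.40 + 10^+1.59)
   = 1 / (1 + 251.19 + 38.905) = 1/291.09 = 0.003435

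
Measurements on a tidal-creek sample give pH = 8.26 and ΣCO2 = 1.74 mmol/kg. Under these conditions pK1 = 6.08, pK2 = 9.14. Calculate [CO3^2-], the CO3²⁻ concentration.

[CO3²⁻] = 0.201 mmol/kg

α₂ = 1 / (1 + [H⁺]/K2 + [H⁺]²/(K1K2)) = 1 / (1 + 10^+0.88 + 10^-1.30)
   = 1 / (1 + 7.5858 + 0.050119) = 1/8.6359 = 0.1158
[CO3²⁻] = α₂ × DIC = 0.1158 × 1.74 = 0.201 mmol/kg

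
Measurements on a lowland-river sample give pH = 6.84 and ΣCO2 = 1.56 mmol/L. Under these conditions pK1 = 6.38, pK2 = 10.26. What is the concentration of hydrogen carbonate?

[HCO3⁻] = 1.16 mmol/L

α₁ = 1 / (1 + [H⁺]/K1 + K2/[H⁺]) = 1 / (1 + 10^-0.46 + 10^-3.42)
   = 1 / (1 + 0.34674 + 0.00038019) = 1/1.3471 = 0.7423
[HCO3⁻] = α₁ × DIC = 0.7423 × 1.56 = 1.16 mmol/L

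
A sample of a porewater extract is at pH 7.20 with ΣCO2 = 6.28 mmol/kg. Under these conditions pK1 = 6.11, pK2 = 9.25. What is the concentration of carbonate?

α₂ = 1 / (1 + [H⁺]/K2 + [H⁺]²/(K1K2)) = 1 / (1 + 10^+2.05 + 10^+0.96)
   = 1 / (1 + 112.20 + 9.1201) = 1/122.32 = 0.008175
[CO3²⁻] = α₂ × DIC = 0.008175 × 6.28 = 0.0513 mmol/kg

[CO3²⁻] = 0.0513 mmol/kg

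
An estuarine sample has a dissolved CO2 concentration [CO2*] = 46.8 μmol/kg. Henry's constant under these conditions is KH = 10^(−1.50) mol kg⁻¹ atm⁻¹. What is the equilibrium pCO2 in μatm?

pCO2 = 1480 μatm

KH = 10^(−1.50) = 3.162×10^-2 mol kg⁻¹ atm⁻¹
pCO2 = [CO2*]/KH = 46.8×10^-6 / 3.162×10^-2 = 1.48×10^-3 atm = 1480 μatm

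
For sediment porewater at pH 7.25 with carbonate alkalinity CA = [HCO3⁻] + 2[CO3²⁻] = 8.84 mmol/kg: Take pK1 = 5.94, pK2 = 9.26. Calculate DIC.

CA = [HCO3⁻] + 2[CO3²⁻] = (α₁ + 2α₂)·DIC
At pH 7.25: [H⁺]/K1 = 10^-1.31 = 0.048978, K2/[H⁺] = 10^-2.01 = 0.0097724
α₁ = 1/(1 + 0.048978 + 0.0097724) = 1/1.0588 = 0.9445; α₂ = α₁·K2/[H⁺] = 0.009230
α₁ + 2α₂ = 0.9630
DIC = CA / (α₁ + 2α₂) = 8.84 / 0.9630 = 9.18 mmol/kg

DIC = 9.18 mmol/kg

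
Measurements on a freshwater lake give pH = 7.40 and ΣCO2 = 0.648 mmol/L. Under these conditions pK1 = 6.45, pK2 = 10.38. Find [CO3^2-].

α₂ = 1 / (1 + [H⁺]/K2 + [H⁺]²/(K1K2)) = 1 / (1 + 10^+2.98 + 10^+2.03)
   = 1 / (1 + 954.99 + 107.15) = 1/1063.1 = 0.0009406
[CO3²⁻] = α₂ × DIC = 0.0009406 × 0.648 = 0.000610 mmol/L = 0.610 μmol/L

[CO3²⁻] = 0.610 μmol/L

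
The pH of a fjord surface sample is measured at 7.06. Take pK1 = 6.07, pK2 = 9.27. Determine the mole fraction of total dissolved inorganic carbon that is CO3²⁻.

α₂ = 0.00556

α₂ = 1 / (1 + [H⁺]/K2 + [H⁺]²/(K1K2)) = 1 / (1 + 10^+2.21 + 10^+1.22)
   = 1 / (1 + 162.18 + 16.596) = 1/179.78 = 0.005562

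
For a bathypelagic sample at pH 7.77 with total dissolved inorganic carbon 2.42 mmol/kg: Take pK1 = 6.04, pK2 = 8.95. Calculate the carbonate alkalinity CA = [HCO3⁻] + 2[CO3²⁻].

CA = 2.53 mmol/kg

CA = [HCO3⁻] + 2[CO3²⁻] = (α₁ + 2α₂)·DIC
At pH 7.77: [H⁺]/K1 = 10^-1.73 = 0.018621, K2/[H⁺] = 10^-1.18 = 0.066069
α₁ = 1/(1 + 0.018621 + 0.066069) = 1/1.0847 = 0.9219; α₂ = α₁·K2/[H⁺] = 0.06091
α₁ + 2α₂ = 1.0437
CA = 1.0437 × 2.42 = 2.53 mmol/kg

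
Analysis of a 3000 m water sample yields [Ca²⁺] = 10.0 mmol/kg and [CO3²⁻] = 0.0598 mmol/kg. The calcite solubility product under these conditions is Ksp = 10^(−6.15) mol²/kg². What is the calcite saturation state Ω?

Ω = 0.845

Ksp = 10^(−6.15) = 7.079×10^-7
Ω = [Ca²⁺][CO3²⁻]/Ksp = (10.0×10^-3)(0.0598×10^-3) / 7.079×10^-7 = 0.845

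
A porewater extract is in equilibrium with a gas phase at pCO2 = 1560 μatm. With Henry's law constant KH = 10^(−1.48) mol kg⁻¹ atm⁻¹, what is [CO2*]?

[CO2*] = 51.7 μmol/kg

KH = 10^(−1.48) = 3.311×10^-2 mol kg⁻¹ atm⁻¹
[CO2*] = KH · pCO2 = 3.311×10^-2 × 1560×10^-6 atm = 5.17×10^-5 mol/kg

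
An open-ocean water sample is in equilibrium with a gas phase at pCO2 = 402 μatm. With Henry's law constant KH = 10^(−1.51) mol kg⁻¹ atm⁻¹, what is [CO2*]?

KH = 10^(−1.51) = 3.090×10^-2 mol kg⁻¹ atm⁻¹
[CO2*] = KH · pCO2 = 3.090×10^-2 × 402×10^-6 atm = 1.24×10^-5 mol/kg

[CO2*] = 12.4 μmol/kg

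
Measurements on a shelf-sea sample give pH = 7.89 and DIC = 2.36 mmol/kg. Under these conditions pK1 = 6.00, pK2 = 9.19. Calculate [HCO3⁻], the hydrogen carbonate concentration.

α₁ = 1 / (1 + [H⁺]/K1 + K2/[H⁺]) = 1 / (1 + 10^-1.89 + 10^-1.30)
   = 1 / (1 + 0.012882 + 0.050119) = 1/1.0630 = 0.9407
[HCO3⁻] = α₁ × DIC = 0.9407 × 2.36 = 2.22 mmol/kg

[HCO3⁻] = 2.22 mmol/kg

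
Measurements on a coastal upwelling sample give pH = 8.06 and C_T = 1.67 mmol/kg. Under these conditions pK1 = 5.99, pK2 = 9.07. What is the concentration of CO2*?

α₀ = 1 / (1 + K1/[H⁺] + K1K2/[H⁺]²) = 1 / (1 + 10^+2.07 + 10^+1.06)
   = 1 / (1 + 117.49 + 11.482) = 1/129.97 = 0.007694
[CO2*] = α₀ × DIC = 0.007694 × 1.67 = 0.0128 mmol/kg = 12.8 μmol/kg

[CO2*] = 12.8 μmol/kg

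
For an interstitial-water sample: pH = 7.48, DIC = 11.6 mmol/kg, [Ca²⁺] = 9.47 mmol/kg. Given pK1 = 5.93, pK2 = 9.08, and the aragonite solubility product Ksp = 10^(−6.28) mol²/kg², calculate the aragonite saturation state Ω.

α₂ = 1 / (1 + [H⁺]/K2 + [H⁺]²/(K1K2)) = 1 / (1 + 10^+1.60 + 10^+0.05)
   = 1 / (1 + 39.811 + 1.1220) = 1/41.933 = 0.02385
[CO3²⁻] = α₂ × DIC = 0.02385 × 11.6 = 0.2766 mmol/kg
Ksp = 10^(−6.28) = 5.248×10^-7
Ω = [Ca²⁺][CO3²⁻]/Ksp = (9.47×10^-3)(2.766×10^-4) / 5.248×10^-7 = 4.99

Ω = 4.99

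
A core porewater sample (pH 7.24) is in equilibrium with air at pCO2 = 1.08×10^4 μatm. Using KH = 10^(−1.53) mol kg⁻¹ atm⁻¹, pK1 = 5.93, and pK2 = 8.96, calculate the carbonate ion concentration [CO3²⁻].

[CO2*] = KH · pCO2 = 10^(−1.53) × 1.08×10^4×10^-6 = 3.187×10^-4 mol/kg
α₀ = 1/(1 + K1/[H⁺] + K1K2/[H⁺]²) = 1/(1 + 10^+1.31 + 10^-0.41) = 0.04586
DIC = [CO2*]/α₀ = 3.187×10^-4 / 0.04586 = 6.950 mmol/kg
[CO3²⁻] = α₂·DIC; α₂ = 0.01784, so [CO3²⁻] = 0.01784 × 6.950 = 0.124 mmol/kg

[CO3²⁻] = 0.124 mmol/kg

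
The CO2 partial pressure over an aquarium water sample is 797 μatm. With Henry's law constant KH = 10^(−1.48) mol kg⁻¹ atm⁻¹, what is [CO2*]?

[CO2*] = 26.4 μmol/kg

KH = 10^(−1.48) = 3.311×10^-2 mol kg⁻¹ atm⁻¹
[CO2*] = KH · pCO2 = 3.311×10^-2 × 797×10^-6 atm = 2.64×10^-5 mol/kg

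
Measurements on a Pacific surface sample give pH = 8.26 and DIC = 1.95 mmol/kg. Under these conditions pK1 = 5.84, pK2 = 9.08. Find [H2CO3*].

α₀ = 1 / (1 + K1/[H⁺] + K1K2/[H⁺]²) = 1 / (1 + 10^+2.42 + 10^+1.60)
   = 1 / (1 + 263.03 + 39.811) = 1/303.84 = 0.003291
[CO2*] = α₀ × DIC = 0.003291 × 1.95 = 0.00642 mmol/kg = 6.42 μmol/kg

[CO2*] = 6.42 μmol/kg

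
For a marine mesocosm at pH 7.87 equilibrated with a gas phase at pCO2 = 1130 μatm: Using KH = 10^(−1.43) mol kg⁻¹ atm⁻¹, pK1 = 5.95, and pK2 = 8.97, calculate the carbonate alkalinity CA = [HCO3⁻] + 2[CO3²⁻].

CA = 4.05 mmol/kg

[CO2*] = KH · pCO2 = 10^(−1.43) × 1130×10^-6 = 4.198×10^-5 mol/kg
α₀ = 1/(1 + K1/[H⁺] + K1K2/[H⁺]²) = 1/(1 + 10^+1.92 + 10^+0.82) = 0.01102
DIC = [CO2*]/α₀ = 4.198×10^-5 / 0.01102 = 3.811 mmol/kg
CA = (α₁ + 2α₂)·DIC = (0.9162 + 2×0.07278) × 3.811 = 4.05 mmol/kg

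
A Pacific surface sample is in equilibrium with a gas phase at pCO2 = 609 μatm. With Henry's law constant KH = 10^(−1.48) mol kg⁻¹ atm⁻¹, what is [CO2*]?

[CO2*] = 20.2 μmol/kg

KH = 10^(−1.48) = 3.311×10^-2 mol kg⁻¹ atm⁻¹
[CO2*] = KH · pCO2 = 3.311×10^-2 × 609×10^-6 atm = 2.02×10^-5 mol/kg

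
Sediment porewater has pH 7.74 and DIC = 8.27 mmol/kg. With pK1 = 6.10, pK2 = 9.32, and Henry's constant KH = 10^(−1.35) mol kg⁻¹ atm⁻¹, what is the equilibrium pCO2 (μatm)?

pCO2 = 4040 μatm

α₀ = 1 / (1 + K1/[H⁺] + K1K2/[H⁺]²) = 1 / (1 + 10^+1.64 + 10^+0.06)
   = 1 / (1 + 43.652 + 1.1482) = 1/45.800 = 0.02183
[CO2*] = α₀ × DIC = 0.02183 × 8.27 = 0.1806 mmol/kg
pCO2 = [CO2*]/KH = 1.806×10^-4 / 4.467×10^-2 = 4040 μatm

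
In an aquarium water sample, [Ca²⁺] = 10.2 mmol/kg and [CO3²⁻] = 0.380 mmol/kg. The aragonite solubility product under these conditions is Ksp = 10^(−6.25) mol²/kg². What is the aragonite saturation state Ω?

Ksp = 10^(−6.25) = 5.623×10^-7
Ω = [Ca²⁺][CO3²⁻]/Ksp = (10.2×10^-3)(0.380×10^-3) / 5.623×10^-7 = 6.89

Ω = 6.89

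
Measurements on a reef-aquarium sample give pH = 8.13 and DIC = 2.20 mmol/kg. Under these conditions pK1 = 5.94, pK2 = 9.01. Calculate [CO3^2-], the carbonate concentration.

α₂ = 1 / (1 + [H⁺]/K2 + [H⁺]²/(K1K2)) = 1 / (1 + 10^+0.88 + 10^-1.31)
   = 1 / (1 + 7.5858 + 0.048978) = 1/8.6348 = 0.1158
[CO3²⁻] = α₂ × DIC = 0.1158 × 2.20 = 0.255 mmol/kg

[CO3²⁻] = 0.255 mmol/kg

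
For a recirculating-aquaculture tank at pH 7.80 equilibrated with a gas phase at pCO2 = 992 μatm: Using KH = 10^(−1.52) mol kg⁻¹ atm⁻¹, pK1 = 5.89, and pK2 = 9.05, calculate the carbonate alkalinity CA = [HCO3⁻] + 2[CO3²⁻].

CA = 2.71 mmol/kg

[CO2*] = KH · pCO2 = 10^(−1.52) × 992×10^-6 = 2.996×10^-5 mol/kg
α₀ = 1/(1 + K1/[H⁺] + K1K2/[H⁺]²) = 1/(1 + 10^+1.91 + 10^+0.66) = 0.01151
DIC = [CO2*]/α₀ = 2.996×10^-5 / 0.01151 = 2.602 mmol/kg
CA = (α₁ + 2α₂)·DIC = (0.9359 + 2×0.05263) × 2.602 = 2.71 mmol/kg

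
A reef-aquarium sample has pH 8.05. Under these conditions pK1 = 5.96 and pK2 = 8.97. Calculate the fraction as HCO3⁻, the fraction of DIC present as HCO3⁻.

α₁ = 0.886

α₁ = 1 / (1 + [H⁺]/K1 + K2/[H⁺]) = 1 / (1 + 10^-2.09 + 10^-0.92)
   = 1 / (1 + 0.0081283 + 0.12023) = 1/1.1284 = 0.8862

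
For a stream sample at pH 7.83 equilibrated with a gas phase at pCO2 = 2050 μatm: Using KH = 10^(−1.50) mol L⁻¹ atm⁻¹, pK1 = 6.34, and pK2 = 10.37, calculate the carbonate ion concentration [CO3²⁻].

[CO2*] = KH · pCO2 = 10^(−1.50) × 2050×10^-6 = 6.483×10^-5 mol/L
α₀ = 1/(1 + K1/[H⁺] + K1K2/[H⁺]²) = 1/(1 + 10^+1.49 + 10^-1.05) = 0.03126
DIC = [CO2*]/α₀ = 6.483×10^-5 / 0.03126 = 2.074 mmol/L
[CO3²⁻] = α₂·DIC; α₂ = 0.002786, so [CO3²⁻] = 0.002786 × 2.074 = 0.00578 mmol/L = 5.78 μmol/L

[CO3²⁻] = 5.78 μmol/L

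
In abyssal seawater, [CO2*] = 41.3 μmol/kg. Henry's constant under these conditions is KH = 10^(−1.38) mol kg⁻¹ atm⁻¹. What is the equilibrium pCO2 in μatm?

KH = 10^(−1.38) = 4.169×10^-2 mol kg⁻¹ atm⁻¹
pCO2 = [CO2*]/KH = 41.3×10^-6 / 4.169×10^-2 = 9.91×10^-4 atm = 991 μatm

pCO2 = 991 μatm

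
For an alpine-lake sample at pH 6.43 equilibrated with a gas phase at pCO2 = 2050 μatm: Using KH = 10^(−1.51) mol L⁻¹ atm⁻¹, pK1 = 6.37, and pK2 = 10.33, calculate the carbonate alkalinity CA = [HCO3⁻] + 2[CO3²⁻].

CA = 0.0728 mmol/L

[CO2*] = KH · pCO2 = 10^(−1.51) × 2050×10^-6 = 6.335×10^-5 mol/L
α₀ = 1/(1 + K1/[H⁺] + K1K2/[H⁺]²) = 1/(1 + 10^+0.06 + 10^-3.84) = 0.4655
DIC = [CO2*]/α₀ = 6.335×10^-5 / 0.4655 = 0.1361 mmol/L
CA = (α₁ + 2α₂)·DIC = (0.5344 + 2×6.728×10^-5) × 0.1361 = 0.0728 mmol/L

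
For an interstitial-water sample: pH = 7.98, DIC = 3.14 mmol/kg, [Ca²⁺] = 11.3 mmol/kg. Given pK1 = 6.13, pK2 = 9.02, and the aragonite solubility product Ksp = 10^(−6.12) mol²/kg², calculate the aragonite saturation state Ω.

Ω = 3.86

α₂ = 1 / (1 + [H⁺]/K2 + [H⁺]²/(K1K2)) = 1 / (1 + 10^+1.04 + 10^-0.81)
   = 1 / (1 + 10.965 + 0.15488) = 1/12.120 = 0.08251
[CO3²⁻] = α₂ × DIC = 0.08251 × 3.14 = 0.2591 mmol/kg
Ksp = 10^(−6.12) = 7.586×10^-7
Ω = [Ca²⁺][CO3²⁻]/Ksp = (11.3×10^-3)(2.591×10^-4) / 7.586×10^-7 = 3.86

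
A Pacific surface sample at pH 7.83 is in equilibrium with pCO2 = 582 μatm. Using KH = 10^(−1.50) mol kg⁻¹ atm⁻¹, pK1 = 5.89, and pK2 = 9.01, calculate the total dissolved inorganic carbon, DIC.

DIC = 1.73 mmol/kg

[CO2*] = KH · pCO2 = 10^(−1.50) × 582×10^-6 = 1.840×10^-5 mol/kg
α₀ = 1/(1 + K1/[H⁺] + K1K2/[H⁺]²) = 1/(1 + 10^+1.94 + 10^+0.76) = 0.01066
DIC = [CO2*]/α₀ = 1.840×10^-5 / 0.01066 = 1.73 mmol/kg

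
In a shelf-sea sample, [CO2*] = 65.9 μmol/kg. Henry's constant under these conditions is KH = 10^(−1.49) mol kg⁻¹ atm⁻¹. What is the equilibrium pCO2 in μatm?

KH = 10^(−1.49) = 3.236×10^-2 mol kg⁻¹ atm⁻¹
pCO2 = [CO2*]/KH = 65.9×10^-6 / 3.236×10^-2 = 2.04×10^-3 atm = 2040 μatm

pCO2 = 2040 μatm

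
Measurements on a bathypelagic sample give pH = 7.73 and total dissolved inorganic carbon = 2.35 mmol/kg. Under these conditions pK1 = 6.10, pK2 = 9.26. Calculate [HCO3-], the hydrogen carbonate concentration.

[HCO3⁻] = 2.23 mmol/kg

α₁ = 1 / (1 + [H⁺]/K1 + K2/[H⁺]) = 1 / (1 + 10^-1.63 + 10^-1.53)
   = 1 / (1 + 0.023442 + 0.029512) = 1/1.0530 = 0.9497
[HCO3⁻] = α₁ × DIC = 0.9497 × 2.35 = 2.23 mmol/kg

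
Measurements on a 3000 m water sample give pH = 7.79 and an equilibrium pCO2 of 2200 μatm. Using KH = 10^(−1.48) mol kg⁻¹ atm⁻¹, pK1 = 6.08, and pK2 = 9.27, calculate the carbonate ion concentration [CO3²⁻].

[CO3²⁻] = 0.124 mmol/kg

[CO2*] = KH · pCO2 = 10^(−1.48) × 2200×10^-6 = 7.285×10^-5 mol/kg
α₀ = 1/(1 + K1/[H⁺] + K1K2/[H⁺]²) = 1/(1 + 10^+1.71 + 10^+0.23) = 0.01852
DIC = [CO2*]/α₀ = 7.285×10^-5 / 0.01852 = 3.933 mmol/kg
[CO3²⁻] = α₂·DIC; α₂ = 0.03146, so [CO3²⁻] = 0.03146 × 3.933 = 0.124 mmol/kg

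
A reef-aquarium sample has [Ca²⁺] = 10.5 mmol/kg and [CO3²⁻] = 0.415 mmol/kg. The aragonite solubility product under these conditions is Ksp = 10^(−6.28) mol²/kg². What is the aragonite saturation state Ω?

Ω = 8.30

Ksp = 10^(−6.28) = 5.248×10^-7
Ω = [Ca²⁺][CO3²⁻]/Ksp = (10.5×10^-3)(0.415×10^-3) / 5.248×10^-7 = 8.30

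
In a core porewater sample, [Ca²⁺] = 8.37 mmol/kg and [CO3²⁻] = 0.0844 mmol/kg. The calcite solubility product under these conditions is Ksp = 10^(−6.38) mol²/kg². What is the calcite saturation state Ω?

Ksp = 10^(−6.38) = 4.169×10^-7
Ω = [Ca²⁺][CO3²⁻]/Ksp = (8.37×10^-3)(0.0844×10^-3) / 4.169×10^-7 = 1.69

Ω = 1.69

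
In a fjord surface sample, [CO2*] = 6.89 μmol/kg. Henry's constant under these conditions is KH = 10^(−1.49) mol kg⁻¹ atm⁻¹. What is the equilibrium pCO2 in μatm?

KH = 10^(−1.49) = 3.236×10^-2 mol kg⁻¹ atm⁻¹
pCO2 = [CO2*]/KH = 6.89×10^-6 / 3.236×10^-2 = 2.13×10^-4 atm = 213 μatm

pCO2 = 213 μatm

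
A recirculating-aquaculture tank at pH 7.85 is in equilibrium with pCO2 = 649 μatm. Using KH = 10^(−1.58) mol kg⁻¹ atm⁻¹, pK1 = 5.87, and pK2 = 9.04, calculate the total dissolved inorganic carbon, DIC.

[CO2*] = KH · pCO2 = 10^(−1.58) × 649×10^-6 = 1.707×10^-5 mol/kg
α₀ = 1/(1 + K1/[H⁺] + K1K2/[H⁺]²) = 1/(1 + 10^+1.98 + 10^+0.79) = 0.009740
DIC = [CO2*]/α₀ = 1.707×10^-5 / 0.009740 = 1.75 mmol/kg

DIC = 1.75 mmol/kg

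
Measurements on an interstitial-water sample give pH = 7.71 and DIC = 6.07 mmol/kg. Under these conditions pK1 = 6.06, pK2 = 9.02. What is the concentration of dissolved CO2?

α₀ = 1 / (1 + K1/[H⁺] + K1K2/[H⁺]²) = 1 / (1 + 10^+1.65 + 10^+0.34)
   = 1 / (1 + 44.668 + 2.1878) = 1/47.856 = 0.02090
[CO2*] = α₀ × DIC = 0.02090 × 6.07 = 0.127 mmol/kg

[CO2*] = 0.127 mmol/kg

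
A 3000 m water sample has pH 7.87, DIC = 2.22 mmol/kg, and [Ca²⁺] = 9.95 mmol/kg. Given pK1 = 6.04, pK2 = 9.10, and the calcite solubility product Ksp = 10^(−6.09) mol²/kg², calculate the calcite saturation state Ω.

α₂ = 1 / (1 + [H⁺]/K2 + [H⁺]²/(K1K2)) = 1 / (1 + 10^+1.23 + 10^-0.60)
   = 1 / (1 + 16.982 + 0.25119) = 1/18.234 = 0.05484
[CO3²⁻] = α₂ × DIC = 0.05484 × 2.22 = 0.1218 mmol/kg
Ksp = 10^(−6.09) = 8.128×10^-7
Ω = [Ca²⁺][CO3²⁻]/Ksp = (9.95×10^-3)(1.218×10^-4) / 8.128×10^-7 = 1.49

Ω = 1.49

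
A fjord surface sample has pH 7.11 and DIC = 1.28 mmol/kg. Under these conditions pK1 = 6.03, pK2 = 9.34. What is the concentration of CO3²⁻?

α₂ = 1 / (1 + [H⁺]/K2 + [H⁺]²/(K1K2)) = 1 / (1 + 10^+2.23 + 10^+1.15)
   = 1 / (1 + 169.82 + 14.125) = 1/184.95 = 0.005407
[CO3²⁻] = α₂ × DIC = 0.005407 × 1.28 = 0.00692 mmol/kg = 6.92 μmol/kg

[CO3²⁻] = 6.92 μmol/kg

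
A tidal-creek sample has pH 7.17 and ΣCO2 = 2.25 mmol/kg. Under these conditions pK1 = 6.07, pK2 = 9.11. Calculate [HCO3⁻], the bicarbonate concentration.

[HCO3⁻] = 2.06 mmol/kg

α₁ = 1 / (1 + [H⁺]/K1 + K2/[H⁺]) = 1 / (1 + 10^-1.10 + 10^-1.94)
   = 1 / (1 + 0.079433 + 0.011482) = 1/1.0909 = 0.9167
[HCO3⁻] = α₁ × DIC = 0.9167 × 2.25 = 2.06 mmol/kg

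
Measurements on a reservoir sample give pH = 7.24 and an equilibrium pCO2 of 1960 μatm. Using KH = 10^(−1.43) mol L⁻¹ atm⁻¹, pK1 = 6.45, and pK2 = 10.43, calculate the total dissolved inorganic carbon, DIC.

[CO2*] = KH · pCO2 = 10^(−1.43) × 1960×10^-6 = 7.282×10^-5 mol/L
α₀ = 1/(1 + K1/[H⁺] + K1K2/[H⁺]²) = 1/(1 + 10^+0.79 + 10^-2.40) = 0.1395
DIC = [CO2*]/α₀ = 7.282×10^-5 / 0.1395 = 0.522 mmol/L

DIC = 0.522 mmol/L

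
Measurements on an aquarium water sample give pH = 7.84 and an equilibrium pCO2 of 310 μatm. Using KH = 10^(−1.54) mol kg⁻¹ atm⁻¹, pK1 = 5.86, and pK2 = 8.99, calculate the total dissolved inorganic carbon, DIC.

DIC = 0.923 mmol/kg

[CO2*] = KH · pCO2 = 10^(−1.54) × 310×10^-6 = 8.940×10^-6 mol/kg
α₀ = 1/(1 + K1/[H⁺] + K1K2/[H⁺]²) = 1/(1 + 10^+1.98 + 10^+0.83) = 0.009684
DIC = [CO2*]/α₀ = 8.940×10^-6 / 0.009684 = 0.923 mmol/kg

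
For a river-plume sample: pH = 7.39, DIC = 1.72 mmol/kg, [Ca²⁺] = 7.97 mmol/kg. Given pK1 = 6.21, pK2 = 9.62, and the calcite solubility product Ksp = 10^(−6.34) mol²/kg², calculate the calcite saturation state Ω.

Ω = 0.165

α₂ = 1 / (1 + [H⁺]/K2 + [H⁺]²/(K1K2)) = 1 / (1 + 10^+2.23 + 10^+1.05)
   = 1 / (1 + 169.82 + 11.220) = 1/182.04 = 0.005493
[CO3²⁻] = α₂ × DIC = 0.005493 × 1.72 = 0.009448 mmol/kg = 9.448 μmol/kg
Ksp = 10^(−6.34) = 4.571×10^-7
Ω = [Ca²⁺][CO3²⁻]/Ksp = (7.97×10^-3)(9.448×10^-6) / 4.571×10^-7 = 0.165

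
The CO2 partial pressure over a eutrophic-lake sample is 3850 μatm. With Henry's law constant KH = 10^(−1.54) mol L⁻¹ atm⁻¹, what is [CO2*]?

KH = 10^(−1.54) = 2.884×10^-2 mol L⁻¹ atm⁻¹
[CO2*] = KH · pCO2 = 2.884×10^-2 × 3850×10^-6 atm = 1.11×10^-4 mol/L

[CO2*] = 111 μmol/L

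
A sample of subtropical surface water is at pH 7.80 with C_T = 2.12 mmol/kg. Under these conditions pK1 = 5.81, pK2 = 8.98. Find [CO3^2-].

α₂ = 1 / (1 + [H⁺]/K2 + [H⁺]²/(K1K2)) = 1 / (1 + 10^+1.18 + 10^-0.81)
   = 1 / (1 + 15.136 + 0.15488) = 1/16.290 = 0.06139
[CO3²⁻] = α₂ × DIC = 0.06139 × 2.12 = 0.130 mmol/kg

[CO3²⁻] = 0.130 mmol/kg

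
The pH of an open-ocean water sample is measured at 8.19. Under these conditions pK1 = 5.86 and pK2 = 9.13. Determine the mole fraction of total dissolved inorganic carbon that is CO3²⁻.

α₂ = 1 / (1 + [H⁺]/K2 + [H⁺]²/(K1K2)) = 1 / (1 + 10^+0.94 + 10^-1.39)
   = 1 / (1 + 8.7096 + 0.040738) = 1/9.7504 = 0.1026

α₂ = 0.103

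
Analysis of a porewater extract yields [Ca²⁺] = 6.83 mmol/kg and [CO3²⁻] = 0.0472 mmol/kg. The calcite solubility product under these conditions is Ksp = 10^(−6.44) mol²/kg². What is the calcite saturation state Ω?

Ksp = 10^(−6.44) = 3.631×10^-7
Ω = [Ca²⁺][CO3²⁻]/Ksp = (6.83×10^-3)(0.0472×10^-3) / 3.631×10^-7 = 0.888

Ω = 0.888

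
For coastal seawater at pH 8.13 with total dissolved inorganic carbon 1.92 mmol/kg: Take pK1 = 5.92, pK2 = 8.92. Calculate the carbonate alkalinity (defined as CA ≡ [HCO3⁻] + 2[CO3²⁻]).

CA = [HCO3⁻] + 2[CO3²⁻] = (α₁ + 2α₂)·DIC
At pH 8.13: [H⁺]/K1 = 10^-2.21 = 0.0061660, K2/[H⁺] = 10^-0.79 = 0.16218
α₁ = 1/(1 + 0.0061660 + 0.16218) = 1/1.1683 = 0.8559; α₂ = α₁·K2/[H⁺] = 0.1388
α₁ + 2α₂ = 1.1335
CA = 1.1335 × 1.92 = 2.18 mmol/kg

CA = 2.18 mmol/kg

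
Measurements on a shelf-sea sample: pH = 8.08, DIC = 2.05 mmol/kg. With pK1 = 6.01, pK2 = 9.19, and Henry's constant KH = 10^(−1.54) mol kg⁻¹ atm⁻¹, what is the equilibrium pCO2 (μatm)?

α₀ = 1 / (1 + K1/[H⁺] + K1K2/[H⁺]²) = 1 / (1 + 10^+2.07 + 10^+0.96)
   = 1 / (1 + 117.49 + 9.1201) = 1/127.61 = 0.007836
[CO2*] = α₀ × DIC = 0.007836 × 2.05 = 0.01606 mmol/kg = 16.06 μmol/kg
pCO2 = [CO2*]/KH = 1.606×10^-5 / 2.884×10^-2 = 557 μatm

pCO2 = 557 μatm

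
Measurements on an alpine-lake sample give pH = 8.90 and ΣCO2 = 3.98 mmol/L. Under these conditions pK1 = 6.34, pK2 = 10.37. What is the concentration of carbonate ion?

α₂ = 1 / (1 + [H⁺]/K2 + [H⁺]²/(K1K2)) = 1 / (1 + 10^+1.47 + 10^-1.09)
   = 1 / (1 + 29.512 + 0.081283) = 1/30.593 = 0.03269
[CO3²⁻] = α₂ × DIC = 0.03269 × 3.98 = 0.130 mmol/L

[CO3²⁻] = 0.130 mmol/L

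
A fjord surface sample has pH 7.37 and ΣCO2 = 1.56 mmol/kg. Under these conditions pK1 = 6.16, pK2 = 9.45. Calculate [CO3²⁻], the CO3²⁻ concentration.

[CO3²⁻] = 12.1 μmol/kg

α₂ = 1 / (1 + [H⁺]/K2 + [H⁺]²/(K1K2)) = 1 / (1 + 10^+2.08 + 10^+0.87)
   = 1 / (1 + 120.23 + 7.4131) = 1/128.64 = 0.007774
[CO3²⁻] = α₂ × DIC = 0.007774 × 1.56 = 0.0121 mmol/kg = 12.1 μmol/kg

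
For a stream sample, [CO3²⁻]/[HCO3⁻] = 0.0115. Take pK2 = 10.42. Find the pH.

From K2 = [H⁺][CO3²⁻]/[HCO3⁻]:  pH = pK2 + log₁₀([CO3²⁻]/[HCO3⁻])
log₁₀(0.0115) = -1.939
pH = 10.42 + (-1.939) = 8.48

pH = 8.48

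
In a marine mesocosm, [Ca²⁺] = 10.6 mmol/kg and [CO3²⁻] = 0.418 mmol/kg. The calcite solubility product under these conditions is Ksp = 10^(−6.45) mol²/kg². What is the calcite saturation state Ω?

Ksp = 10^(−6.45) = 3.548×10^-7
Ω = [Ca²⁺][CO3²⁻]/Ksp = (10.6×10^-3)(0.418×10^-3) / 3.548×10^-7 = 12.5

Ω = 12.5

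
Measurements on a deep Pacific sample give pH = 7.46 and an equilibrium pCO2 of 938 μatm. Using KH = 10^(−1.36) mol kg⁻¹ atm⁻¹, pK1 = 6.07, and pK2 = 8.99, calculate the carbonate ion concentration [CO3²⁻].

[CO2*] = KH · pCO2 = 10^(−1.36) × 938×10^-6 = 4.095×10^-5 mol/kg
α₀ = 1/(1 + K1/[H⁺] + K1K2/[H⁺]²) = 1/(1 + 10^+1.39 + 10^-0.14) = 0.03806
DIC = [CO2*]/α₀ = 4.095×10^-5 / 0.03806 = 1.076 mmol/kg
[CO3²⁻] = α₂·DIC; α₂ = 0.02757, so [CO3²⁻] = 0.02757 × 1.076 = 0.0297 mmol/kg

[CO3²⁻] = 0.0297 mmol/kg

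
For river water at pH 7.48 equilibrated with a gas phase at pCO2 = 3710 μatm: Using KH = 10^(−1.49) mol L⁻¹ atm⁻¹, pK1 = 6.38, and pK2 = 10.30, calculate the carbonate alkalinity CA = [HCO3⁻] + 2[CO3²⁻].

[CO2*] = KH · pCO2 = 10^(−1.49) × 3710×10^-6 = 1.201×10^-4 mol/L
α₀ = 1/(1 + K1/[H⁺] + K1K2/[H⁺]²) = 1/(1 + 10^+1.10 + 10^-1.72) = 0.07348
DIC = [CO2*]/α₀ = 1.201×10^-4 / 0.07348 = 1.634 mmol/L
CA = (α₁ + 2α₂)·DIC = (0.9251 + 2×0.001400) × 1.634 = 1.52 mmol/L

CA = 1.52 mmol/L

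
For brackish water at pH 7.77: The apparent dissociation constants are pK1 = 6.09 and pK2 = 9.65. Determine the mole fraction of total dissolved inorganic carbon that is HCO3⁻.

α₁ = 1 / (1 + [H⁺]/K1 + K2/[H⁺]) = 1 / (1 + 10^-1.68 + 10^-1.88)
   = 1 / (1 + 0.020893 + 0.013183) = 1/1.0341 = 0.9670

α₁ = 0.967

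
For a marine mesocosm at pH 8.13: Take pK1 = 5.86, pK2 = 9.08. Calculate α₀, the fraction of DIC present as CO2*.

α₀ = 1 / (1 + K1/[H⁺] + K1K2/[H⁺]²) = 1 / (1 + 10^+2.27 + 10^+1.32)
   = 1 / (1 + 186.21 + 20.893) = 1/208.10 = 0.004805

α₀ = 0.00481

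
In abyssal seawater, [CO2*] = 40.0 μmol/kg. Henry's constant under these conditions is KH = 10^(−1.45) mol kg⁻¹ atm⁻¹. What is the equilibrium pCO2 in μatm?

KH = 10^(−1.45) = 3.548×10^-2 mol kg⁻¹ atm⁻¹
pCO2 = [CO2*]/KH = 40.0×10^-6 / 3.548×10^-2 = 1.13×10^-3 atm = 1130 μatm

pCO2 = 1130 μatm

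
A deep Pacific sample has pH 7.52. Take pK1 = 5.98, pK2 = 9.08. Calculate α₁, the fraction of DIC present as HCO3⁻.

α₁ = 1 / (1 + [H⁺]/K1 + K2/[H⁺]) = 1 / (1 + 10^-1.54 + 10^-1.56)
   = 1 / (1 + 0.028840 + 0.027542) = 1/1.0564 = 0.9466

α₁ = 0.947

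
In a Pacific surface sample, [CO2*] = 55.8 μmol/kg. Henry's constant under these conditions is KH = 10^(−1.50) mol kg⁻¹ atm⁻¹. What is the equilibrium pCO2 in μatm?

pCO2 = 1760 μatm

KH = 10^(−1.50) = 3.162×10^-2 mol kg⁻¹ atm⁻¹
pCO2 = [CO2*]/KH = 55.8×10^-6 / 3.162×10^-2 = 1.76×10^-3 atm = 1760 μatm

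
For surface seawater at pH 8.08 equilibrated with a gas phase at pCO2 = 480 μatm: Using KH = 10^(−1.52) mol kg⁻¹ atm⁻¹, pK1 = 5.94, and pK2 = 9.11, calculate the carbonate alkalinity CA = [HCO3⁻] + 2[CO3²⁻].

CA = 2.37 mmol/kg

[CO2*] = KH · pCO2 = 10^(−1.52) × 480×10^-6 = 1.450×10^-5 mol/kg
α₀ = 1/(1 + K1/[H⁺] + K1K2/[H⁺]²) = 1/(1 + 10^+2.14 + 10^+1.11) = 0.006582
DIC = [CO2*]/α₀ = 1.450×10^-5 / 0.006582 = 2.202 mmol/kg
CA = (α₁ + 2α₂)·DIC = (0.9086 + 2×0.08480) × 2.202 = 2.37 mmol/kg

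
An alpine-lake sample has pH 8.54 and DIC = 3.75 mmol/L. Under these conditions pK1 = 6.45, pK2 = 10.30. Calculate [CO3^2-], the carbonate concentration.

α₂ = 1 / (1 + [H⁺]/K2 + [H⁺]²/(K1K2)) = 1 / (1 + 10^+1.76 + 10^-0.33)
   = 1 / (1 + 57.544 + 0.46774) = 1/59.012 = 0.01695
[CO3²⁻] = α₂ × DIC = 0.01695 × 3.75 = 0.0635 mmol/L

[CO3²⁻] = 0.0635 mmol/L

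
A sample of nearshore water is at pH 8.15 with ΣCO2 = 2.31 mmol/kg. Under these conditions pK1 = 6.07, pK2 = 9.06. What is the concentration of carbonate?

α₂ = 1 / (1 + [H⁺]/K2 + [H⁺]²/(K1K2)) = 1 / (1 + 10^+0.91 + 10^-1.17)
   = 1 / (1 + 8.1283 + 0.067608) = 1/9.1959 = 0.1087
[CO3²⁻] = α₂ × DIC = 0.1087 × 2.31 = 0.251 mmol/kg

[CO3²⁻] = 0.251 mmol/kg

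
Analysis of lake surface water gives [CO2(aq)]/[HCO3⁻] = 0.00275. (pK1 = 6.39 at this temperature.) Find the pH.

pH = 8.95

From K1 = [H⁺][HCO3⁻]/[CO2(aq)]:  pH = pK1 − log₁₀([CO2(aq)]/[HCO3⁻])
log₁₀(0.00275) = -2.561
pH = 6.39 − (-2.561) = 8.95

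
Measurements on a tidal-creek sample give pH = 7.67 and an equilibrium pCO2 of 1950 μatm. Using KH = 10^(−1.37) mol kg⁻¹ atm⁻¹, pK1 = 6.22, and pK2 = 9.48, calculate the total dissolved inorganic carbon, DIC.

[CO2*] = KH · pCO2 = 10^(−1.37) × 1950×10^-6 = 8.318×10^-5 mol/kg
α₀ = 1/(1 + K1/[H⁺] + K1K2/[H⁺]²) = 1/(1 + 10^+1.45 + 10^-0.36) = 0.03376
DIC = [CO2*]/α₀ = 8.318×10^-5 / 0.03376 = 2.46 mmol/kg

DIC = 2.46 mmol/kg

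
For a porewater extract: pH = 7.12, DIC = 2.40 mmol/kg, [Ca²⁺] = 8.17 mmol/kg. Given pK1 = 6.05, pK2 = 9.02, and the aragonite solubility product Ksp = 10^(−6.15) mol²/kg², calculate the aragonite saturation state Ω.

α₂ = 1 / (1 + [H⁺]/K2 + [H⁺]²/(K1K2)) = 1 / (1 + 10^+1.90 + 10^+0.83)
   = 1 / (1 + 79.433 + 6.7608) = 1/87.194 = 0.01147
[CO3²⁻] = α₂ × DIC = 0.01147 × 2.40 = 0.02752 mmol/kg
Ksp = 10^(−6.15) = 7.079×10^-7
Ω = [Ca²⁺][CO3²⁻]/Ksp = (8.17×10^-3)(2.752×10^-5) / 7.079×10^-7 = 0.318

Ω = 0.318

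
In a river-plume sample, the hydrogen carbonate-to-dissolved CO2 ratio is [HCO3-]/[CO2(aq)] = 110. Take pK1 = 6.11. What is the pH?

From K1 = [H⁺][HCO3-]/[CO2(aq)]:  pH = pK1 + log₁₀([HCO3-]/[CO2(aq)])
log₁₀(110) = +2.041
pH = 6.11 + (+2.041) = 8.15

pH = 8.15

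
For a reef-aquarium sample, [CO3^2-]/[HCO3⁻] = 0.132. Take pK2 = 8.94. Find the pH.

From K2 = [H⁺][CO3^2-]/[HCO3⁻]:  pH = pK2 + log₁₀([CO3^2-]/[HCO3⁻])
log₁₀(0.132) = -0.879
pH = 8.94 + (-0.879) = 8.06

pH = 8.06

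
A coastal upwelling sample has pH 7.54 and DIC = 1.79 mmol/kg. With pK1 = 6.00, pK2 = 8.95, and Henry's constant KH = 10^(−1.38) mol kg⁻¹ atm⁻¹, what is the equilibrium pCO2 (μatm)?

α₀ = 1 / (1 + K1/[H⁺] + K1K2/[H⁺]²) = 1 / (1 + 10^+1.54 + 10^+0.13)
   = 1 / (1 + 34.674 + 1.3490) = 1/37.023 = 0.02701
[CO2*] = α₀ × DIC = 0.02701 × 1.79 = 0.04835 mmol/kg
pCO2 = [CO2*]/KH = 4.835×10^-5 / 4.169×10^-2 = 1160 μatm

pCO2 = 1160 μatm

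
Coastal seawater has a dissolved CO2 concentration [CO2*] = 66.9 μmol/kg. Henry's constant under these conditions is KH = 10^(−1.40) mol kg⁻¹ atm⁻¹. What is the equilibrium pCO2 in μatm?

pCO2 = 1680 μatm

KH = 10^(−1.40) = 3.981×10^-2 mol kg⁻¹ atm⁻¹
pCO2 = [CO2*]/KH = 66.9×10^-6 / 3.981×10^-2 = 1.68×10^-3 atm = 1680 μatm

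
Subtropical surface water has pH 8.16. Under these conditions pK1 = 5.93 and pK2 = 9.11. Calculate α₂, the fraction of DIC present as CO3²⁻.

α₂ = 1 / (1 + [H⁺]/K2 + [H⁺]²/(K1K2)) = 1 / (1 + 10^+0.95 + 10^-1.28)
   = 1 / (1 + 8.9125 + 0.052481) = 1/9.9650 = 0.1004

α₂ = 0.100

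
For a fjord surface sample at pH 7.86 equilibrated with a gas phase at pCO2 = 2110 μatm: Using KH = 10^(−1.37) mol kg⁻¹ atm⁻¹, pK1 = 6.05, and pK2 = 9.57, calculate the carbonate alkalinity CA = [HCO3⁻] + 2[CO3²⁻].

CA = 6.04 mmol/kg

[CO2*] = KH · pCO2 = 10^(−1.37) × 2110×10^-6 = 9.001×10^-5 mol/kg
α₀ = 1/(1 + K1/[H⁺] + K1K2/[H⁺]²) = 1/(1 + 10^+1.81 + 10^+0.10) = 0.01496
DIC = [CO2*]/α₀ = 9.001×10^-5 / 0.01496 = 6.015 mmol/kg
CA = (α₁ + 2α₂)·DIC = (0.9662 + 2×0.01884) × 6.015 = 6.04 mmol/kg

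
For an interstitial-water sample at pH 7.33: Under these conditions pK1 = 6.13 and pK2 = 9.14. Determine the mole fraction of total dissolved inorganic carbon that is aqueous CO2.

α₀ = 1 / (1 + K1/[H⁺] + K1K2/[H⁺]²) = 1 / (1 + 10^+1.20 + 10^-0.61)
   = 1 / (1 + 15.849 + 0.24547) = 1/17.094 = 0.05850

α₀ = 0.0585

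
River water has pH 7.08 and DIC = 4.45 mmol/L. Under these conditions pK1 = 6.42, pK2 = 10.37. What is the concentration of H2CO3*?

[CO2*] = 0.798 mmol/L

α₀ = 1 / (1 + K1/[H⁺] + K1K2/[H⁺]²) = 1 / (1 + 10^+0.66 + 10^-2.63)
   = 1 / (1 + 4.5709 + 0.0023442) = 1/5.5732 = 0.1794
[CO2*] = α₀ × DIC = 0.1794 × 4.45 = 0.798 mmol/L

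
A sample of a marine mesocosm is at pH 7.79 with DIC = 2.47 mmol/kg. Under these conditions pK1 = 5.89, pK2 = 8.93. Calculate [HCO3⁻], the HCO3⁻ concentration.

[HCO3⁻] = 2.28 mmol/kg

α₁ = 1 / (1 + [H⁺]/K1 + K2/[H⁺]) = 1 / (1 + 10^-1.90 + 10^-1.14)
   = 1 / (1 + 0.012589 + 0.072444) = 1/1.0850 = 0.9216
[HCO3⁻] = α₁ × DIC = 0.9216 × 2.47 = 2.28 mmol/kg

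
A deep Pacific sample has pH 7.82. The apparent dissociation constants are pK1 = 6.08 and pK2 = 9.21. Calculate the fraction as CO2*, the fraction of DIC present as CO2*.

α₀ = 0.0172

α₀ = 1 / (1 + K1/[H⁺] + K1K2/[H⁺]²) = 1 / (1 + 10^+1.74 + 10^+0.35)
   = 1 / (1 + 54.954 + 2.2387) = 1/58.193 = 0.01718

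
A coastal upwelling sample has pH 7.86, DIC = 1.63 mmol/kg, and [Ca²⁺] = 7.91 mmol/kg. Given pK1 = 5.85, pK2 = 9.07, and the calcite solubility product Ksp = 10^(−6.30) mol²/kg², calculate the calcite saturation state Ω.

Ω = 1.48

α₂ = 1 / (1 + [H⁺]/K2 + [H⁺]²/(K1K2)) = 1 / (1 + 10^+1.21 + 10^-0.80)
   = 1 / (1 + 16.218 + 0.15849) = 1/17.377 = 0.05755
[CO3²⁻] = α₂ × DIC = 0.05755 × 1.63 = 0.09380 mmol/kg
Ksp = 10^(−6.30) = 5.012×10^-7
Ω = [Ca²⁺][CO3²⁻]/Ksp = (7.91×10^-3)(9.380×10^-5) / 5.012×10^-7 = 1.48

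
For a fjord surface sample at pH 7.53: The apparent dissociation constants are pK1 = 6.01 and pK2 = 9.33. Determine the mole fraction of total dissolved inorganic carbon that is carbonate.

α₂ = 1 / (1 + [H⁺]/K2 + [H⁺]²/(K1K2)) = 1 / (1 + 10^+1.80 + 10^+0.28)
   = 1 / (1 + 63.096 + 1.9055) = 1/66.001 = 0.01515

α₂ = 0.0152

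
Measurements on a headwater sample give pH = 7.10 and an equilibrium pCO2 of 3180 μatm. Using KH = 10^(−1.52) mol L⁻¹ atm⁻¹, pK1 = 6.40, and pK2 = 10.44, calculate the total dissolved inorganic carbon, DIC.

[CO2*] = KH · pCO2 = 10^(−1.52) × 3180×10^-6 = 9.603×10^-5 mol/L
α₀ = 1/(1 + K1/[H⁺] + K1K2/[H⁺]²) = 1/(1 + 10^+0.70 + 10^-2.64) = 0.1663
DIC = [CO2*]/α₀ = 9.603×10^-5 / 0.1663 = 0.578 mmol/L

DIC = 0.578 mmol/L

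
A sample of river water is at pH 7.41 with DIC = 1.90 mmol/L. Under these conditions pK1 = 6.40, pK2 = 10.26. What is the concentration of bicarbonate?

α₁ = 1 / (1 + [H⁺]/K1 + K2/[H⁺]) = 1 / (1 + 10^-1.01 + 10^-2.85)
   = 1 / (1 + 0.097724 + 0.0014125) = 1/1.0991 = 0.9098
[HCO3⁻] = α₁ × DIC = 0.9098 × 1.90 = 1.73 mmol/L

[HCO3⁻] = 1.73 mmol/L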